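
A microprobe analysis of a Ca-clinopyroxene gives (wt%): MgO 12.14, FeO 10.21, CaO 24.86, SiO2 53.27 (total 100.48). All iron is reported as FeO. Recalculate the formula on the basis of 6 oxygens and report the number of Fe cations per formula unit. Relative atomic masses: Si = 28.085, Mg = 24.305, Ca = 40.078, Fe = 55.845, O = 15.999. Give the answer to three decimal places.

0.321 Fe apfu

12.14 wt% MgO ÷ 40.304 g/mol = 0.30121 mol, giving 0.30121 Mg and 0.30121 O.
10.21 wt% FeO ÷ 71.844 g/mol = 0.14211 mol, giving 0.14211 Fe and 0.14211 O.
24.86 wt% CaO ÷ 56.077 g/mol = 0.44332 mol, giving 0.44332 Ca and 0.44332 O.
53.27 wt% SiO2 ÷ 60.083 g/mol = 0.88661 mol, giving 0.88661 Si and 1.77322 O.
Oxygen sums to 2.65986; scaling by 6/2.65986 = 2.25576 puts the formula on 6 O.
Fe: 0.14211 × 2.25576 = 0.321 atoms per formula unit.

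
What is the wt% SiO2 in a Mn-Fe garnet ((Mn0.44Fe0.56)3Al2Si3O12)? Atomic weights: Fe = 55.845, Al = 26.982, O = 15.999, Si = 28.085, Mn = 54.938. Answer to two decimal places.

36.30 wt%

M((Mn0.44Fe0.56)3Al2Si3O12) = 496.545 g/mol; M(SiO2) = 60.083 g/mol.
Moles SiO2 per formula unit = 3 Si ÷ 1 = 3.0000.
SiO2 fraction = (3.0000 × 60.083) / 496.545 = 180.249/496.545 = 0.3630.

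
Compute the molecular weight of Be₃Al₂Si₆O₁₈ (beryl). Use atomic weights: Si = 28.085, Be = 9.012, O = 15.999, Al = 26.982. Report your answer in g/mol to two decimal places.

Be: 3 × 9.012 = 27.0360
Al: 2 × 26.982 = 53.9640
Si: 6 × 28.085 = 168.5100
O: 18 × 15.999 = 287.9820
Summing the contributions gives the formula mass.

537.49 g/mol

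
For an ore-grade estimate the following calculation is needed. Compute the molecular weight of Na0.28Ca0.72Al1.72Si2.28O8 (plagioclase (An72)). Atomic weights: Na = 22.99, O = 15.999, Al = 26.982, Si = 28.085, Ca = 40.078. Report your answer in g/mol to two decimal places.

273.73 g/mol

The formula mass is the sum 0.28(22.99) + 0.72(40.078) + 1.72(26.982) + 2.28(28.085) + 8(15.999).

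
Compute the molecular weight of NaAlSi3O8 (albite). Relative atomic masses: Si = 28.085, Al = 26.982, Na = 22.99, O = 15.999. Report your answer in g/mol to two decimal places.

Na: 1 × 22.99 = 22.9900
Al: 1 × 26.982 = 26.9820
Si: 3 × 28.085 = 84.2550
O: 8 × 15.999 = 127.9920
Summing the contributions gives the formula mass.

262.22 g/mol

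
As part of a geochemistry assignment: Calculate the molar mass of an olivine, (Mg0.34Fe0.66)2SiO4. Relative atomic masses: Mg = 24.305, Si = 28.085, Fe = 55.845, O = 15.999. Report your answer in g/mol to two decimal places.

The formula mass is the sum 0.68*24.305 + 1.32*55.845 + 1*28.085 + 4*15.999.

182.32 g/mol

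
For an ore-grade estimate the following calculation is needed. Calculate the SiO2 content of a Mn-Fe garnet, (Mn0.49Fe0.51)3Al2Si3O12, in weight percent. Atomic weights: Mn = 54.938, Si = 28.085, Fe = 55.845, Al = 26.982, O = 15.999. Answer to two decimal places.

36.31 wt%

Formula mass = 496.409 g/mol.
3 Si → 3.0000 mol SiO2 per formula unit; M(SiO2) = 60.083, so SiO2 mass = 180.249 g.
180.249/496.409 × 100 = 36.31 wt%.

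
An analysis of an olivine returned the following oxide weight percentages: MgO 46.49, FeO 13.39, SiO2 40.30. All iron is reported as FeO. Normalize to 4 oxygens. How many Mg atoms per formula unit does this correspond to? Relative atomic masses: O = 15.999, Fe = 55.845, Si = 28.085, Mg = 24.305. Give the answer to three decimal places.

1.721 Mg apfu

46.49 wt% MgO ÷ 40.304 g/mol = 1.15348 mol, giving 1.15348 Mg and 1.15348 O.
13.39 wt% FeO ÷ 71.844 g/mol = 0.18638 mol, giving 0.18638 Fe and 0.18638 O.
40.30 wt% SiO2 ÷ 60.083 g/mol = 0.67074 mol, giving 0.67074 Si and 1.34148 O.
Oxygen sums to 2.68134; scaling by 4/2.68134 = 1.49179 puts the formula on 4 O.
Mg: 1.15348 × 1.49179 = 1.721 atoms per formula unit.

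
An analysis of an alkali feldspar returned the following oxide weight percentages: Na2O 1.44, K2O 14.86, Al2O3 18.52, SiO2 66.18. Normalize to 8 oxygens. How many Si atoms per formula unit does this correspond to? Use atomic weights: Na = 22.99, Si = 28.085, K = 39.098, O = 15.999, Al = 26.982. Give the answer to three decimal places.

3.009 Si apfu

Na2O: 1.44/61.979 = 0.02323 mol → 0.04646 mol Na, 0.02323 mol O.
K2O: 14.86/94.195 = 0.15776 mol → 0.31552 mol K, 0.15776 mol O.
Al2O3: 18.52/101.961 = 0.18164 mol → 0.36328 mol Al, 0.54492 mol O.
SiO2: 66.18/60.083 = 1.10148 mol → 1.10148 mol Si, 2.20296 mol O.
Total oxygen = 2.92887 mol. Normalization factor = 8/2.92887 = 2.73143.
Si per 8 O = 1.10148 × 2.73143 = 3.009.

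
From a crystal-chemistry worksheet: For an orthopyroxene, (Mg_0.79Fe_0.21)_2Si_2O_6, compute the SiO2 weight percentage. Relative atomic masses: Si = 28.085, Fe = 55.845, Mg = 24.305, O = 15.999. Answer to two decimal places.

Formula mass = 214.021 g/mol.
2 Si → 2.0000 mol SiO2 per formula unit; M(SiO2) = 60.083, so SiO2 mass = 120.166 g.
120.166/214.021 × 100 = 56.15 wt%.

56.15 wt%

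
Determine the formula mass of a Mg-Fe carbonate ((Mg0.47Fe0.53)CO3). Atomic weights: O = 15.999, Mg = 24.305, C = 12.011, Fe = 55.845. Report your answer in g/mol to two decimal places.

M = 0.47×24.305 + 0.53×55.845 + 1×12.011 + 3×15.999

101.03 g/mol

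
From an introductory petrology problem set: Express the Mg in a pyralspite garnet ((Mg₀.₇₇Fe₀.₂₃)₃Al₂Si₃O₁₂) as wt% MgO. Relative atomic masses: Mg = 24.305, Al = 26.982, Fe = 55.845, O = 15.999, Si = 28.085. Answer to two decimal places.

21.91 wt%

Molar mass of (Mg₀.₇₇Fe₀.₂₃)₃Al₂Si₃O₁₂ = 2.31·24.305 + 0.69·55.845 + 2·26.982 + 3·28.085 + 12·15.999 = 424.885 g/mol.
Each formula unit contains 2.31 Mg, equivalent to 2.31/1 = 2.3100 mol MgO.
M(MgO) = 1×24.305 + 1×15.999 = 40.304 g/mol.
Mass of MgO per formula unit = 2.3100 × 40.304 = 93.102 g.
MgO wt% = 93.102 / 424.885 × 100 = 21.91%.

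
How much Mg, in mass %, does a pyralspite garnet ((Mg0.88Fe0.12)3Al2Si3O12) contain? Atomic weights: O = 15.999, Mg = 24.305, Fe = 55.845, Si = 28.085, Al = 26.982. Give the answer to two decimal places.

15.48 mass %

Formula mass = 2.64*24.305 + 0.36*55.845 + 2*26.982 + 3*28.085 + 12*15.999 = 414.476 g/mol, of which 64.165 g is Mg.
So Mg makes up 64.165/414.476 = 0.1548 of the mass, i.e. 15.48%.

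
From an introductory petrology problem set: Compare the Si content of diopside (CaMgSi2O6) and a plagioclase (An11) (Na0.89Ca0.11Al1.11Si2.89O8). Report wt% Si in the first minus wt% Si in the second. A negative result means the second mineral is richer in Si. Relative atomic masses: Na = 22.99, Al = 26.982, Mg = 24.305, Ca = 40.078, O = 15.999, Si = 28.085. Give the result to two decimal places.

Si in CaMgSi2O6: molar mass 216.547 g/mol; 2×28.085 = 56.170 g → 25.94 wt%.
Si in Na0.89Ca0.11Al1.11Si2.89O8: molar mass 263.977 g/mol; 2.89×28.085 = 81.166 g → 30.75 wt%.
Difference = 25.94 − 30.75 = -4.81 percentage points.

-4.81 percentage points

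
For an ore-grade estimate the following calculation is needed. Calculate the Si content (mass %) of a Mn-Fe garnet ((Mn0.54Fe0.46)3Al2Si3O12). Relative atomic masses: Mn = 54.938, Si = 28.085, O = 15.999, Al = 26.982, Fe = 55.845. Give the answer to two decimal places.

M((Mn0.54Fe0.46)3Al2Si3O12) = 496.273 g/mol.
Si contributes 3 × 28.085 = 84.255 g per mole.
84.255/496.273 = 0.1698 → 16.98%.

16.98 mass %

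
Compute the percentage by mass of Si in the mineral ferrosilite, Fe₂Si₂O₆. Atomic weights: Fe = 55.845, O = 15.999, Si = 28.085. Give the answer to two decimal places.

Molar mass of Fe₂Si₂O₆: 2*55.845 + 2*28.085 + 6*15.999 = 263.854 g/mol.
Mass of Si per formula unit: 2 × 28.085 = 56.170 g.
Weight fraction Si = 56.170 / 263.854 = 0.2129.

21.29 weight percent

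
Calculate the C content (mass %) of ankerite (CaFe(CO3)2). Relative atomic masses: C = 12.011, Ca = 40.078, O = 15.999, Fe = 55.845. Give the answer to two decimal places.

Formula mass = 1×40.078 + 1×55.845 + 2×12.011 + 6×15.999 = 215.939 g/mol, of which 24.022 g is C.
So C makes up 24.022/215.939 = 0.1112 of the mass, i.e. 11.12%.

11.12 mass %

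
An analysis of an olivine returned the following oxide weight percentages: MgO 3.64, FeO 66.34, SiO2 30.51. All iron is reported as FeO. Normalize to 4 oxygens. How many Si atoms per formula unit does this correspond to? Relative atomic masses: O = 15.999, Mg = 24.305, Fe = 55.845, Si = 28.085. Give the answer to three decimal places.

3.64 wt% MgO ÷ 40.304 g/mol = 0.09031 mol, giving 0.09031 Mg and 0.09031 O.
66.34 wt% FeO ÷ 71.844 g/mol = 0.92339 mol, giving 0.92339 Fe and 0.92339 O.
30.51 wt% SiO2 ÷ 60.083 g/mol = 0.50780 mol, giving 0.50780 Si and 1.01560 O.
Oxygen sums to 2.02930; scaling by 4/2.02930 = 1.97112 puts the formula on 4 O.
Si: 0.50780 × 1.97112 = 1.001 atoms per formula unit.

1.001 Si apfu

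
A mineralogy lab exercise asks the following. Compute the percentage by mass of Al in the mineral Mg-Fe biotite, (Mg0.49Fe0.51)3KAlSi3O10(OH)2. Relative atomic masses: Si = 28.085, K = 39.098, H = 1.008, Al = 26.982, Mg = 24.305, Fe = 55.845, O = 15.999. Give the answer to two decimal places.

5.80 mass %

M((Mg0.49Fe0.51)3KAlSi3O10(OH)2) = 465.510 g/mol.
Al contributes 1 × 26.982 = 26.982 g per mole.
26.982/465.510 = 0.0580 → 5.80%.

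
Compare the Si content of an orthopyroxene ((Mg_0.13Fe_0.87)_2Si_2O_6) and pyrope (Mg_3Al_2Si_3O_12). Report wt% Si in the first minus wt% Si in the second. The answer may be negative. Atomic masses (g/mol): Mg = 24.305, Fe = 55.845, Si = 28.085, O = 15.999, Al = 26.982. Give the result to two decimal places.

Si in (Mg_0.13Fe_0.87)_2Si_2O_6: molar mass 255.654 g/mol; 2×28.085 = 56.170 g → 21.97 wt%.
Si in Mg_3Al_2Si_3O_12: molar mass 403.122 g/mol; 3×28.085 = 84.255 g → 20.90 wt%.
Difference = 21.97 − 20.90 = 1.07 percentage points.

1.07 percentage points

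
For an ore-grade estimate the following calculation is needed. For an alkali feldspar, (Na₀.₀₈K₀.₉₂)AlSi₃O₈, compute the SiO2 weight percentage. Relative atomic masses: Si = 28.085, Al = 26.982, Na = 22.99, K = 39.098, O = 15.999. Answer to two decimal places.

Formula mass = 277.038 g/mol.
3 Si → 3.0000 mol SiO2 per formula unit; M(SiO2) = 60.083, so SiO2 mass = 180.249 g.
180.249/277.038 × 100 = 65.06 wt%.

65.06 wt%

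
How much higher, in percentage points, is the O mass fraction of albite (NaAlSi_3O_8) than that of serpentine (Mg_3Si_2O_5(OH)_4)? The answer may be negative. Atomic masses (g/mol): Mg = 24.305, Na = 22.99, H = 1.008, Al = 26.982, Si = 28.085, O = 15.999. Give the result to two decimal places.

-3.15 percentage points

O in NaAlSi_3O_8: molar mass 262.219 g/mol; 8×15.999 = 127.992 g → 48.81 wt%.
O in Mg_3Si_2O_5(OH)_4: molar mass 277.108 g/mol; 9×15.999 = 143.991 g → 51.96 wt%.
Difference = 48.81 − 51.96 = -3.15 percentage points.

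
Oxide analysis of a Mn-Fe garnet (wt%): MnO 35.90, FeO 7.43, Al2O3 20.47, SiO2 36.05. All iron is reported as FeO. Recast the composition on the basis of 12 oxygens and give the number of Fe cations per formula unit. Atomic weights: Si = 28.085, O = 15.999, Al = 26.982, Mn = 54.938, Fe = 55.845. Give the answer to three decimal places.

0.515 Fe apfu

MnO (M=70.937): mol = 0.50608; Mn = 0.50608, O = 0.50608.
FeO (M=71.844): mol = 0.10342; Fe = 0.10342, O = 0.10342.
Al2O3 (M=101.961): mol = 0.20076; Al = 0.40152, O = 0.60228.
SiO2 (M=60.083): mol = 0.60000; Si = 0.60000, O = 1.20000.
ΣO = 2.41178; factor = 12/ΣO = 4.97558.
Fe apfu = 0.10342 × 4.97558 = 0.515.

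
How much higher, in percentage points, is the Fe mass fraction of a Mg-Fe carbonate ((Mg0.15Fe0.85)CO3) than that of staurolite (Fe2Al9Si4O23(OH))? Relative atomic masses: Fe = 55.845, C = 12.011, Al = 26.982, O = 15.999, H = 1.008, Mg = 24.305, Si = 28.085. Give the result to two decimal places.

29.61 percentage points

First mineral: 47.468 g Fe in 111.122 g formula = 42.72 wt% Fe.
Second mineral: 111.690 g Fe in 851.852 g formula = 13.11 wt% Fe.
42.72% − 13.11% gives a difference of 29.61 percentage points.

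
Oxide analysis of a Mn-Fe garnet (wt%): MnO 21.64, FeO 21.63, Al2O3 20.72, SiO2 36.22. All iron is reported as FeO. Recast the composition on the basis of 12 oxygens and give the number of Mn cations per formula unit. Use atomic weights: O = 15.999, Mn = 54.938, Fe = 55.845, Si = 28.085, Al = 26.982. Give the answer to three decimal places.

1.512 Mn apfu

21.64 wt% MnO ÷ 70.937 g/mol = 0.30506 mol, giving 0.30506 Mn and 0.30506 O.
21.63 wt% FeO ÷ 71.844 g/mol = 0.30107 mol, giving 0.30107 Fe and 0.30107 O.
20.72 wt% Al2O3 ÷ 101.961 g/mol = 0.20321 mol, giving 0.40642 Al and 0.60963 O.
36.22 wt% SiO2 ÷ 60.083 g/mol = 0.60283 mol, giving 0.60283 Si and 1.20566 O.
Oxygen sums to 2.42142; scaling by 12/2.42142 = 4.95577 puts the formula on 12 O.
Mn: 0.30506 × 4.95577 = 1.512 atoms per formula unit.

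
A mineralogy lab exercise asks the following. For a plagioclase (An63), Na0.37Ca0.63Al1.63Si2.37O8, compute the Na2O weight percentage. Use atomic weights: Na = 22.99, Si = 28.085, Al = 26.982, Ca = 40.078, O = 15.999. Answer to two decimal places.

4.21 wt%

Formula mass = 272.290 g/mol.
0.37 Na → 0.1850 mol Na2O per formula unit; M(Na2O) = 61.979, so Na2O mass = 11.466 g.
11.466/272.290 × 100 = 4.21 wt%.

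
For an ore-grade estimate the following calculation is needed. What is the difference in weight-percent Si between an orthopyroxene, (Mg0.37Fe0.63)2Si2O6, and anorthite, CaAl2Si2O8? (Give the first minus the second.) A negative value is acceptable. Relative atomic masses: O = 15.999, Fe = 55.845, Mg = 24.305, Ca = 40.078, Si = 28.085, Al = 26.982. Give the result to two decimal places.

Si in (Mg0.37Fe0.63)2Si2O6: molar mass 240.514 g/mol; 2×28.085 = 56.170 g → 23.35 wt%.
Si in CaAl2Si2O8: molar mass 278.204 g/mol; 2×28.085 = 56.170 g → 20.19 wt%.
Difference = 23.35 − 20.19 = 3.16 percentage points.

3.16 percentage points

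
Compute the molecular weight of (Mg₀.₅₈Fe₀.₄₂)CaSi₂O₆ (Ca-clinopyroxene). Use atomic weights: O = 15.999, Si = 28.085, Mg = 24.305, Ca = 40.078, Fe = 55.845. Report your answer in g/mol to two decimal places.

229.79 g/mol

M = 0.58×24.305 + 0.42×55.845 + 1×40.078 + 2×28.085 + 6×15.999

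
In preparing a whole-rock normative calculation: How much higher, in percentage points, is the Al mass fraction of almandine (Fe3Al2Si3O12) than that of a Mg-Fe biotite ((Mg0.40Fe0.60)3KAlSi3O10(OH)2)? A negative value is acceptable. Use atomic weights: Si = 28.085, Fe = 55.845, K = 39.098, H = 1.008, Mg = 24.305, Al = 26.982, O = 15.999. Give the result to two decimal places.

5.15 percentage points

First mineral: 53.964 g Al in 497.742 g formula = 10.84 wt% Al.
Second mineral: 26.982 g Al in 474.026 g formula = 5.69 wt% Al.
10.84% − 5.69% gives a difference of 5.15 percentage points.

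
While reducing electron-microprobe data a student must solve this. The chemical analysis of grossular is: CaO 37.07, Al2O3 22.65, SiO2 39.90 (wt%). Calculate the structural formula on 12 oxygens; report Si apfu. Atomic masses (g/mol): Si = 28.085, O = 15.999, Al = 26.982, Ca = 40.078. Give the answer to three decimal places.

CaO: 37.07/56.077 = 0.66106 mol → 0.66106 mol Ca, 0.66106 mol O.
Al2O3: 22.65/101.961 = 0.22214 mol → 0.44428 mol Al, 0.66642 mol O.
SiO2: 39.90/60.083 = 0.66408 mol → 0.66408 mol Si, 1.32816 mol O.
Total oxygen = 2.65564 mol. Normalization factor = 12/2.65564 = 4.51868.
Si per 12 O = 0.66408 × 4.51868 = 3.001.

3.001 Si apfu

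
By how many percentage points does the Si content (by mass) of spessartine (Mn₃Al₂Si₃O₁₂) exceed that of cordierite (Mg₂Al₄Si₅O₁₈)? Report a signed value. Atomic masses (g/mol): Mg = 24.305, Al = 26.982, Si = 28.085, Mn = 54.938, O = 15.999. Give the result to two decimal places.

Si in Mn₃Al₂Si₃O₁₂: molar mass 495.021 g/mol; 3×28.085 = 84.255 g → 17.02 wt%.
Si in Mg₂Al₄Si₅O₁₈: molar mass 584.945 g/mol; 5×28.085 = 140.425 g → 24.01 wt%.
Difference = 17.02 − 24.01 = -6.99 percentage points.

-6.99 percentage points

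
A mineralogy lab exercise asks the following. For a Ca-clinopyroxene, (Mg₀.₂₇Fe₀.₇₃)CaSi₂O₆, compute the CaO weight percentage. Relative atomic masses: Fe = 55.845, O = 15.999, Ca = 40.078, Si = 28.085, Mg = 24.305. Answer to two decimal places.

Formula mass = 239.571 g/mol.
1 Ca → 1.0000 mol CaO per formula unit; M(CaO) = 56.077, so CaO mass = 56.077 g.
56.077/239.571 × 100 = 23.41 wt%.

23.41 wt%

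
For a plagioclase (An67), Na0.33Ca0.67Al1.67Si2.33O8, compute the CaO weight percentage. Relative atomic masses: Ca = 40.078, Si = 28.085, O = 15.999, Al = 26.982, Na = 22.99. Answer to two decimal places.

13.77 wt%

Formula mass = 272.929 g/mol.
0.67 Ca → 0.6700 mol CaO per formula unit; M(CaO) = 56.077, so CaO mass = 37.572 g.
37.572/272.929 × 100 = 13.77 wt%.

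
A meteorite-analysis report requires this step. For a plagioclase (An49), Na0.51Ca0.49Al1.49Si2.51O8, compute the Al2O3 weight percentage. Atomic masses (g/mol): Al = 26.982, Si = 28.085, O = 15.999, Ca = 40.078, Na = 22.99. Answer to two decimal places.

28.13 wt%

Molar mass of Na0.51Ca0.49Al1.49Si2.51O8 = 0.51×22.99 + 0.49×40.078 + 1.49×26.982 + 2.51×28.085 + 8×15.999 = 270.052 g/mol.
Each formula unit contains 1.49 Al, equivalent to 1.49/2 = 0.7450 mol Al2O3.
M(Al2O3) = 2×26.982 + 3×15.999 = 101.961 g/mol.
Mass of Al2O3 per formula unit = 0.7450 × 101.961 = 75.961 g.
Al2O3 wt% = 75.961 / 270.052 × 100 = 28.13%.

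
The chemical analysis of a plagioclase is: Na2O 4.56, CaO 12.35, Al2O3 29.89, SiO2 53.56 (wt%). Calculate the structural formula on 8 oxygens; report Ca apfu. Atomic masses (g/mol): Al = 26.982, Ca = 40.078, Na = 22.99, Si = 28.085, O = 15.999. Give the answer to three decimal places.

0.596 Ca apfu

Na2O: 4.56/61.979 = 0.07357 mol → 0.14714 mol Na, 0.07357 mol O.
CaO: 12.35/56.077 = 0.22023 mol → 0.22023 mol Ca, 0.22023 mol O.
Al2O3: 29.89/101.961 = 0.29315 mol → 0.58630 mol Al, 0.87945 mol O.
SiO2: 53.56/60.083 = 0.89143 mol → 0.89143 mol Si, 1.78286 mol O.
Total oxygen = 2.95611 mol. Normalization factor = 8/2.95611 = 2.70626.
Ca per 8 O = 0.22023 × 2.70626 = 0.596.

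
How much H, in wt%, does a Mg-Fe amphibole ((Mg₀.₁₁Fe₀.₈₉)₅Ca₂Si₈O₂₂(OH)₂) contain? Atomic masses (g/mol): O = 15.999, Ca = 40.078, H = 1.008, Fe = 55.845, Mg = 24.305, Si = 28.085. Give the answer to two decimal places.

0.21 wt%

M((Mg₀.₁₁Fe₀.₈₉)₅Ca₂Si₈O₂₂(OH)₂) = 952.706 g/mol.
H contributes 2 × 1.008 = 2.016 g per mole.
2.016/952.706 = 0.0021 → 0.21%.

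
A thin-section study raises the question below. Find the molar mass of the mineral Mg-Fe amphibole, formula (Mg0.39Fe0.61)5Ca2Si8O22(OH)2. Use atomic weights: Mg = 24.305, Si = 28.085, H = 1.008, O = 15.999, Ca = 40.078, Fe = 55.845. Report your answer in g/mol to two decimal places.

M = 1.95*24.305 + 3.05*55.845 + 2*40.078 + 8*28.085 + 24*15.999 + 2*1.008

908.55 g/mol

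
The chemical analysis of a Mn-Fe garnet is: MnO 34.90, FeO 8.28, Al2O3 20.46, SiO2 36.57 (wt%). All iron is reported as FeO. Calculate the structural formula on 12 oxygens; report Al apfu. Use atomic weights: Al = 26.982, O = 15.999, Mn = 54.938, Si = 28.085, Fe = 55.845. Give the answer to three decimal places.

1.985 Al apfu

MnO (M=70.937): mol = 0.49199; Mn = 0.49199, O = 0.49199.
FeO (M=71.844): mol = 0.11525; Fe = 0.11525, O = 0.11525.
Al2O3 (M=101.961): mol = 0.20066; Al = 0.40132, O = 0.60198.
SiO2 (M=60.083): mol = 0.60866; Si = 0.60866, O = 1.21732.
ΣO = 2.42654; factor = 12/ΣO = 4.94531.
Al apfu = 0.40132 × 4.94531 = 1.985.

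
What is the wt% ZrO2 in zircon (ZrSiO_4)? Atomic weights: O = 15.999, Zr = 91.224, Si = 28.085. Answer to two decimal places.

67.22 wt%

Molar mass of ZrSiO_4 = 1*91.224 + 1*28.085 + 4*15.999 = 183.305 g/mol.
Each formula unit contains 1 Zr, equivalent to 1/1 = 1.0000 mol ZrO2.
M(ZrO2) = 1×91.224 + 2×15.999 = 123.222 g/mol.
Mass of ZrO2 per formula unit = 1.0000 × 123.222 = 123.222 g.
ZrO2 wt% = 123.222 / 183.305 × 100 = 67.22%.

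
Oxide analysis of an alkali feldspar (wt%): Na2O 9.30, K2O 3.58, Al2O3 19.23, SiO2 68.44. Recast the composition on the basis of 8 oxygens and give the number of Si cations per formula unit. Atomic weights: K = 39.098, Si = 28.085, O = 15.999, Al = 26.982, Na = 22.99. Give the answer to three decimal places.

9.30 wt% Na2O ÷ 61.979 g/mol = 0.15005 mol, giving 0.30010 Na and 0.15005 O.
3.58 wt% K2O ÷ 94.195 g/mol = 0.03801 mol, giving 0.07602 K and 0.03801 O.
19.23 wt% Al2O3 ÷ 101.961 g/mol = 0.18860 mol, giving 0.37720 Al and 0.56580 O.
68.44 wt% SiO2 ÷ 60.083 g/mol = 1.13909 mol, giving 1.13909 Si and 2.27818 O.
Oxygen sums to 3.03204; scaling by 8/3.03204 = 2.63849 puts the formula on 8 O.
Si: 1.13909 × 2.63849 = 3.005 atoms per formula unit.

3.005 Si apfu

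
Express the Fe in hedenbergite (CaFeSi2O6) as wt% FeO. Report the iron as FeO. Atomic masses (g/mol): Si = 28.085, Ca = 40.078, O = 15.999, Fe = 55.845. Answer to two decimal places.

M(CaFeSi2O6) = 248.087 g/mol; M(FeO) = 71.844 g/mol.
Moles FeO per formula unit = 1 Fe ÷ 1 = 1.0000.
FeO fraction = (1.0000 × 71.844) / 248.087 = 71.844/248.087 = 0.2896.

28.96 wt%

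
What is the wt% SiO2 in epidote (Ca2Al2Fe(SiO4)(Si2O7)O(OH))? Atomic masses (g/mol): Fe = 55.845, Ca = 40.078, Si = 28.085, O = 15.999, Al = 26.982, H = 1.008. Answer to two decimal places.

37.30 wt%

Molar mass of Ca2Al2Fe(SiO4)(Si2O7)O(OH) = 2*40.078 + 2*26.982 + 1*55.845 + 3*28.085 + 13*15.999 + 1*1.008 = 483.215 g/mol.
Each formula unit contains 3 Si, equivalent to 3/1 = 3.0000 mol SiO2.
M(SiO2) = 1×28.085 + 2×15.999 = 60.083 g/mol.
Mass of SiO2 per formula unit = 3.0000 × 60.083 = 180.249 g.
SiO2 wt% = 180.249 / 483.215 × 100 = 37.30%.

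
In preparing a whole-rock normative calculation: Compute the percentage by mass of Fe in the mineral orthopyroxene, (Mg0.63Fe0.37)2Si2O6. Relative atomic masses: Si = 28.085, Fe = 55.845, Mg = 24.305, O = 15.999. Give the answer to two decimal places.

18.44 wt%

Formula mass = 1.26*24.305 + 0.74*55.845 + 2*28.085 + 6*15.999 = 224.114 g/mol, of which 41.325 g is Fe.
So Fe makes up 41.325/224.114 = 0.1844 of the mass, i.e. 18.44%.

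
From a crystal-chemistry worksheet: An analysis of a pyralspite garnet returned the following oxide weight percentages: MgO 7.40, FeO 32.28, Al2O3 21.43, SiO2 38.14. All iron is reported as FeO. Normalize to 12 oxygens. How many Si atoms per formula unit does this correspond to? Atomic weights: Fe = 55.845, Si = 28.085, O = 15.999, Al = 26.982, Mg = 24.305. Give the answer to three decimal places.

3.007 Si apfu

MgO: 7.40/40.304 = 0.18360 mol → 0.18360 mol Mg, 0.18360 mol O.
FeO: 32.28/71.844 = 0.44931 mol → 0.44931 mol Fe, 0.44931 mol O.
Al2O3: 21.43/101.961 = 0.21018 mol → 0.42036 mol Al, 0.63054 mol O.
SiO2: 38.14/60.083 = 0.63479 mol → 0.63479 mol Si, 1.26958 mol O.
Total oxygen = 2.53303 mol. Normalization factor = 12/2.53303 = 4.73741.
Si per 12 O = 0.63479 × 4.73741 = 3.007.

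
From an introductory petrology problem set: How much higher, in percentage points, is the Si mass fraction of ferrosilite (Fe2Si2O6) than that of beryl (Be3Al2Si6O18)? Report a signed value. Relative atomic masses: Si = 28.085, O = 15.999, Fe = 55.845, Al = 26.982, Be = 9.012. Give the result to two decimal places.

Si in Fe2Si2O6: molar mass 263.854 g/mol; 2×28.085 = 56.170 g → 21.29 wt%.
Si in Be3Al2Si6O18: molar mass 537.492 g/mol; 6×28.085 = 168.510 g → 31.35 wt%.
Difference = 21.29 − 31.35 = -10.06 percentage points.

-10.06 percentage points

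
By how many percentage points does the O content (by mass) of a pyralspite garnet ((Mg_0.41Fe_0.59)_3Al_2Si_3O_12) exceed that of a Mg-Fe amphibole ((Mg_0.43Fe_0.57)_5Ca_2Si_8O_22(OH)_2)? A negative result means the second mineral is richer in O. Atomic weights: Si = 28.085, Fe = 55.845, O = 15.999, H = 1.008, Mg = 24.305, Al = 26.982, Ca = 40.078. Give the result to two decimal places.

M((Mg_0.41Fe_0.59)_3Al_2Si_3O_12) = 458.948 g/mol, so wt% O = 191.988/458.948 × 100 = 41.83%.
M((Mg_0.43Fe_0.57)_5Ca_2Si_8O_22(OH)_2) = 902.242 g/mol, so wt% O = 383.976/902.242 × 100 = 42.56%.
41.83 − 42.56 = -0.73 pp.

-0.73 percentage points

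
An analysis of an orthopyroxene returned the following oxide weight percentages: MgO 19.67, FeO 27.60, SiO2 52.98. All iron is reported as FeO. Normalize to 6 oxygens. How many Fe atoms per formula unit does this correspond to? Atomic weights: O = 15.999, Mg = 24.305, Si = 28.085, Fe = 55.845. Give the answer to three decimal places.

19.67 wt% MgO ÷ 40.304 g/mol = 0.48804 mol, giving 0.48804 Mg and 0.48804 O.
27.60 wt% FeO ÷ 71.844 g/mol = 0.38417 mol, giving 0.38417 Fe and 0.38417 O.
52.98 wt% SiO2 ÷ 60.083 g/mol = 0.88178 mol, giving 0.88178 Si and 1.76356 O.
Oxygen sums to 2.63577; scaling by 6/2.63577 = 2.27637 puts the formula on 6 O.
Fe: 0.38417 × 2.27637 = 0.875 atoms per formula unit.

0.875 Fe apfu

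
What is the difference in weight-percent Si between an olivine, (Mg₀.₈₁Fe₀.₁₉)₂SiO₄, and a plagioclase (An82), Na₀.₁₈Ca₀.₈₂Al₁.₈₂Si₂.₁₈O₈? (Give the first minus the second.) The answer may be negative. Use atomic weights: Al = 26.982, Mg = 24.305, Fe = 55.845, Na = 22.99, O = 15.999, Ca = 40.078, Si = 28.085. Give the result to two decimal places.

-3.84 percentage points

Si in (Mg₀.₈₁Fe₀.₁₉)₂SiO₄: molar mass 152.676 g/mol; 1×28.085 = 28.085 g → 18.40 wt%.
Si in Na₀.₁₈Ca₀.₈₂Al₁.₈₂Si₂.₁₈O₈: molar mass 275.327 g/mol; 2.18×28.085 = 61.225 g → 22.24 wt%.
Difference = 18.40 − 22.24 = -3.84 percentage points.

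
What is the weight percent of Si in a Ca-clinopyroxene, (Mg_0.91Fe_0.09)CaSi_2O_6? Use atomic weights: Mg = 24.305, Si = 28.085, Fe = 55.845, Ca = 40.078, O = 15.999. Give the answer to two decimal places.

25.60 wt%

Molar mass of (Mg_0.91Fe_0.09)CaSi_2O_6: 0.91·24.305 + 0.09·55.845 + 1·40.078 + 2·28.085 + 6·15.999 = 219.386 g/mol.
Mass of Si per formula unit: 2 × 28.085 = 56.170 g.
Weight fraction Si = 56.170 / 219.386 = 0.2560.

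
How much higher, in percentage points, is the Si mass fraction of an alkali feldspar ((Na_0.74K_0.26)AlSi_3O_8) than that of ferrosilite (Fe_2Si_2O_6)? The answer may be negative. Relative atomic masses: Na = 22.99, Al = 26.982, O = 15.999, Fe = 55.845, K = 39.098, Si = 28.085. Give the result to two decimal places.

10.34 percentage points

M((Na_0.74K_0.26)AlSi_3O_8) = 266.407 g/mol, so wt% Si = 84.255/266.407 × 100 = 31.63%.
M(Fe_2Si_2O_6) = 263.854 g/mol, so wt% Si = 56.170/263.854 × 100 = 21.29%.
31.63 − 21.29 = 10.34 pp.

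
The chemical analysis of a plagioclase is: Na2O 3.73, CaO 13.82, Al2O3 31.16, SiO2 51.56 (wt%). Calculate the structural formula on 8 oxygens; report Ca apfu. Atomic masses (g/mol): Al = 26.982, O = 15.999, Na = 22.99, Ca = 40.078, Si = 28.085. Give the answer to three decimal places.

0.671 Ca apfu

Na2O: 3.73/61.979 = 0.06018 mol → 0.12036 mol Na, 0.06018 mol O.
CaO: 13.82/56.077 = 0.24645 mol → 0.24645 mol Ca, 0.24645 mol O.
Al2O3: 31.16/101.961 = 0.30561 mol → 0.61122 mol Al, 0.91683 mol O.
SiO2: 51.56/60.083 = 0.85815 mol → 0.85815 mol Si, 1.71630 mol O.
Total oxygen = 2.93976 mol. Normalization factor = 8/2.93976 = 2.72131.
Ca per 8 O = 0.24645 × 2.72131 = 0.671.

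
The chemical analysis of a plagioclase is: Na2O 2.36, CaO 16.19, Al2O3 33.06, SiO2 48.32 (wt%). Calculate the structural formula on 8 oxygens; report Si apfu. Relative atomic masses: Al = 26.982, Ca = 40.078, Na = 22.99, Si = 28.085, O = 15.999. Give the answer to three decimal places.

Na2O (M=61.979): mol = 0.03808; Na = 0.07616, O = 0.03808.
CaO (M=56.077): mol = 0.28871; Ca = 0.28871, O = 0.28871.
Al2O3 (M=101.961): mol = 0.32424; Al = 0.64848, O = 0.97272.
SiO2 (M=60.083): mol = 0.80422; Si = 0.80422, O = 1.60844.
ΣO = 2.90795; factor = 8/ΣO = 2.75108.
Si apfu = 0.80422 × 2.75108 = 2.212.

2.212 Si apfu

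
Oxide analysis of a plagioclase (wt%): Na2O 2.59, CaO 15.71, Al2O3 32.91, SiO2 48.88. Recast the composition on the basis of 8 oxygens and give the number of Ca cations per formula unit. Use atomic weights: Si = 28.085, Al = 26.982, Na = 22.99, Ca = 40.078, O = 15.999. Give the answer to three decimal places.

Na2O (M=61.979): mol = 0.04179; Na = 0.08358, O = 0.04179.
CaO (M=56.077): mol = 0.28015; Ca = 0.28015, O = 0.28015.
Al2O3 (M=101.961): mol = 0.32277; Al = 0.64554, O = 0.96831.
SiO2 (M=60.083): mol = 0.81354; Si = 0.81354, O = 1.62708.
ΣO = 2.91733; factor = 8/ΣO = 2.74223.
Ca apfu = 0.28015 × 2.74223 = 0.768.

0.768 Ca apfu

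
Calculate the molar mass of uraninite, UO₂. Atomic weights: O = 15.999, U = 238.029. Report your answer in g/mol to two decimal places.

270.03 g/mol

M = 1*238.029 + 2*15.999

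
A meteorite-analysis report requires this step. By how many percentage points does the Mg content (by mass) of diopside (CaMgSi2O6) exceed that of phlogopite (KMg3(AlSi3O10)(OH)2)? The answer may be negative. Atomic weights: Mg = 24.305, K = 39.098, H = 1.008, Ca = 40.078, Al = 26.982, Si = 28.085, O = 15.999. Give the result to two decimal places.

M(CaMgSi2O6) = 216.547 g/mol, so wt% Mg = 24.305/216.547 × 100 = 11.22%.
M(KMg3(AlSi3O10)(OH)2) = 417.254 g/mol, so wt% Mg = 72.915/417.254 × 100 = 17.47%.
11.22 − 17.47 = -6.25 pp.

-6.25 percentage points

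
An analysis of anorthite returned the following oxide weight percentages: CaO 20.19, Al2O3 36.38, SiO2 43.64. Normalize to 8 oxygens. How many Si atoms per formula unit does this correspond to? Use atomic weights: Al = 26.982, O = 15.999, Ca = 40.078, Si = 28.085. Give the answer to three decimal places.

2.015 Si apfu

CaO (M=56.077): mol = 0.36004; Ca = 0.36004, O = 0.36004.
Al2O3 (M=101.961): mol = 0.35680; Al = 0.71360, O = 1.07040.
SiO2 (M=60.083): mol = 0.72633; Si = 0.72633, O = 1.45266.
ΣO = 2.88310; factor = 8/ΣO = 2.77479.
Si apfu = 0.72633 × 2.77479 = 2.015.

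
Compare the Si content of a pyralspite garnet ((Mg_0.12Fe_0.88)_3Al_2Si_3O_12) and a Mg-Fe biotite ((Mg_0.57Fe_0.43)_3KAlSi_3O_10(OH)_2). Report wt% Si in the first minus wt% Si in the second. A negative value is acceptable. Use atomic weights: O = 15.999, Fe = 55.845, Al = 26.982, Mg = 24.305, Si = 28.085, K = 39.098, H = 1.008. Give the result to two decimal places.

First mineral: 84.255 g Si in 486.388 g formula = 17.32 wt% Si.
Second mineral: 84.255 g Si in 457.941 g formula = 18.40 wt% Si.
17.32% − 18.40% gives a difference of -1.08 percentage points.

-1.08 percentage points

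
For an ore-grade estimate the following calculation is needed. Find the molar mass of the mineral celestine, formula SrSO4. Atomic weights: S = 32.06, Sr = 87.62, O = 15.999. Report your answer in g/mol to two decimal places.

183.68 g/mol

The formula mass is the sum 1·87.62 + 1·32.06 + 4·15.999.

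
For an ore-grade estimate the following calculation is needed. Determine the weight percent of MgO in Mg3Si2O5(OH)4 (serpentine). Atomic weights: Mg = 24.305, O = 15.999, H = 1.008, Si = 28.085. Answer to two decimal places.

43.63 wt%

M(Mg3Si2O5(OH)4) = 277.108 g/mol; M(MgO) = 40.304 g/mol.
Moles MgO per formula unit = 3 Mg ÷ 1 = 3.0000.
MgO fraction = (3.0000 × 40.304) / 277.108 = 120.912/277.108 = 0.4363.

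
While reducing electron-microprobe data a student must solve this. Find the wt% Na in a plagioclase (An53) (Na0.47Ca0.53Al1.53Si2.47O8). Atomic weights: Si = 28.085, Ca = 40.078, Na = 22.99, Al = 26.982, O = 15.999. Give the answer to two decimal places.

3.99 weight percent

M(Na0.47Ca0.53Al1.53Si2.47O8) = 270.691 g/mol.
Na contributes 0.47 × 22.99 = 10.805 g per mole.
10.805/270.691 = 0.0399 → 3.99%.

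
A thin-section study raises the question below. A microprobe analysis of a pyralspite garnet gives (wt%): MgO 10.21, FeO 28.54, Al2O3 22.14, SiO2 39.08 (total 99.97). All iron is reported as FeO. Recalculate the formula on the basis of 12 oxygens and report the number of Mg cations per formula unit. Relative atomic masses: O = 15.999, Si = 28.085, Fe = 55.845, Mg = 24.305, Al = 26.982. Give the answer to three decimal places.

1.168 Mg apfu

10.21 wt% MgO ÷ 40.304 g/mol = 0.25332 mol, giving 0.25332 Mg and 0.25332 O.
28.54 wt% FeO ÷ 71.844 g/mol = 0.39725 mol, giving 0.39725 Fe and 0.39725 O.
22.14 wt% Al2O3 ÷ 101.961 g/mol = 0.21714 mol, giving 0.43428 Al and 0.65142 O.
39.08 wt% SiO2 ÷ 60.083 g/mol = 0.65043 mol, giving 0.65043 Si and 1.30086 O.
Oxygen sums to 2.60285; scaling by 12/2.60285 = 4.61033 puts the formula on 12 O.
Mg: 0.25332 × 4.61033 = 1.168 atoms per formula unit.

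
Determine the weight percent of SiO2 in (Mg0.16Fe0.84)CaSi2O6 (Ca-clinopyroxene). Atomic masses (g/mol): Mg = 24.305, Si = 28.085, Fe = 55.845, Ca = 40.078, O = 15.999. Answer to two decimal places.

Formula mass = 243.041 g/mol.
2 Si → 2.0000 mol SiO2 per formula unit; M(SiO2) = 60.083, so SiO2 mass = 120.166 g.
120.166/243.041 × 100 = 49.44 wt%.

49.44 wt%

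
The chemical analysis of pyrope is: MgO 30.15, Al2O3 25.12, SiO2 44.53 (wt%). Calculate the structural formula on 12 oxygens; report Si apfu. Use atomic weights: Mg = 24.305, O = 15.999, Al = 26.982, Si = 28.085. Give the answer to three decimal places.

MgO: 30.15/40.304 = 0.74806 mol → 0.74806 mol Mg, 0.74806 mol O.
Al2O3: 25.12/101.961 = 0.24637 mol → 0.49274 mol Al, 0.73911 mol O.
SiO2: 44.53/60.083 = 0.74114 mol → 0.74114 mol Si, 1.48228 mol O.
Total oxygen = 2.96945 mol. Normalization factor = 12/2.96945 = 4.04115.
Si per 12 O = 0.74114 × 4.04115 = 2.995.

2.995 Si apfu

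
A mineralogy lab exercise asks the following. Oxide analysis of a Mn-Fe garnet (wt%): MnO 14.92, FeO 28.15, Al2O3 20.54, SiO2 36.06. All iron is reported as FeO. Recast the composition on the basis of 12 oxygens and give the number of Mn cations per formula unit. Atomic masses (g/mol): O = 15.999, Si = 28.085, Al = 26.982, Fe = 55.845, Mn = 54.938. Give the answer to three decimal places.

1.049 Mn apfu

MnO: 14.92/70.937 = 0.21033 mol → 0.21033 mol Mn, 0.21033 mol O.
FeO: 28.15/71.844 = 0.39182 mol → 0.39182 mol Fe, 0.39182 mol O.
Al2O3: 20.54/101.961 = 0.20145 mol → 0.40290 mol Al, 0.60435 mol O.
SiO2: 36.06/60.083 = 0.60017 mol → 0.60017 mol Si, 1.20034 mol O.
Total oxygen = 2.40684 mol. Normalization factor = 12/2.40684 = 4.98579.
Mn per 12 O = 0.21033 × 4.98579 = 1.049.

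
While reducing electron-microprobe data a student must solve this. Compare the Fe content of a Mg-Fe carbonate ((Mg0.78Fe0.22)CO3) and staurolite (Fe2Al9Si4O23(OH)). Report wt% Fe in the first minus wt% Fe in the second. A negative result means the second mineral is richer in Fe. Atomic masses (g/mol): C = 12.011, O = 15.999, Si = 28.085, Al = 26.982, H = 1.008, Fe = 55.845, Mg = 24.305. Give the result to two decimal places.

M((Mg0.78Fe0.22)CO3) = 91.252 g/mol, so wt% Fe = 12.286/91.252 × 100 = 13.46%.
M(Fe2Al9Si4O23(OH)) = 851.852 g/mol, so wt% Fe = 111.690/851.852 × 100 = 13.11%.
13.46 − 13.11 = 0.35 pp.

0.35 percentage points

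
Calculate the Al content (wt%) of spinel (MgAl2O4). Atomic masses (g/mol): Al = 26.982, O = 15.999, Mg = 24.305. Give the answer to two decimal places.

Formula mass = 1*24.305 + 2*26.982 + 4*15.999 = 142.265 g/mol, of which 53.964 g is Al.
So Al makes up 53.964/142.265 = 0.3793 of the mass, i.e. 37.93%.

37.93 wt%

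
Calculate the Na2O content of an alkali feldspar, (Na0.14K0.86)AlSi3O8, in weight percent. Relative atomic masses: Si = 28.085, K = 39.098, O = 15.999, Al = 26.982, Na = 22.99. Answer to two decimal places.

Formula mass = 276.072 g/mol.
0.14 Na → 0.0700 mol Na2O per formula unit; M(Na2O) = 61.979, so Na2O mass = 4.339 g.
4.339/276.072 × 100 = 1.57 wt%.

1.57 wt%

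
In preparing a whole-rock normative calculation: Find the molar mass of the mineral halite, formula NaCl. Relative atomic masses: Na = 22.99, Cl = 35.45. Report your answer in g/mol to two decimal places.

58.44 g/mol

The formula mass is the sum 1×22.99 + 1×35.45.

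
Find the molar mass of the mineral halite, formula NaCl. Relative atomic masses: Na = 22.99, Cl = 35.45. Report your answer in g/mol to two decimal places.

The formula mass is the sum 1×22.99 + 1×35.45.

58.44 g/mol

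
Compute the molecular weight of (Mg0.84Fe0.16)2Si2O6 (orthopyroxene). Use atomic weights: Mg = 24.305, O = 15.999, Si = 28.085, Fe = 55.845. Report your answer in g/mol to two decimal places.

M = 1.68·24.305 + 0.32·55.845 + 2·28.085 + 6·15.999

210.87 g/mol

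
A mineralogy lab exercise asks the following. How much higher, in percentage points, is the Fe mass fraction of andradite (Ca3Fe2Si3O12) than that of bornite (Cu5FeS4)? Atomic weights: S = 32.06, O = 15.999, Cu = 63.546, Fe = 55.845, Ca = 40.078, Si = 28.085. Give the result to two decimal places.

10.85 percentage points

M(Ca3Fe2Si3O12) = 508.167 g/mol, so wt% Fe = 111.690/508.167 × 100 = 21.98%.
M(Cu5FeS4) = 501.815 g/mol, so wt% Fe = 55.845/501.815 × 100 = 11.13%.
21.98 − 11.13 = 10.85 pp.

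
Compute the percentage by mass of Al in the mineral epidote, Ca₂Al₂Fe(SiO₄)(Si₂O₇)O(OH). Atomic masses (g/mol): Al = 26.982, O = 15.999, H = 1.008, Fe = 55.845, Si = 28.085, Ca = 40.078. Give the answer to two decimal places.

11.17 mass %

Formula mass = 2*40.078 + 2*26.982 + 1*55.845 + 3*28.085 + 13*15.999 + 1*1.008 = 483.215 g/mol, of which 53.964 g is Al.
So Al makes up 53.964/483.215 = 0.1117 of the mass, i.e. 11.17%.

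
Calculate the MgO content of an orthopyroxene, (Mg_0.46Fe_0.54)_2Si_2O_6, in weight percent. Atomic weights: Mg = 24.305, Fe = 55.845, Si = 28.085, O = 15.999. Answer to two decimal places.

15.79 wt%

Molar mass of (Mg_0.46Fe_0.54)_2Si_2O_6 = 0.92*24.305 + 1.08*55.845 + 2*28.085 + 6*15.999 = 234.837 g/mol.
Each formula unit contains 0.92 Mg, equivalent to 0.92/1 = 0.9200 mol MgO.
M(MgO) = 1×24.305 + 1×15.999 = 40.304 g/mol.
Mass of MgO per formula unit = 0.9200 × 40.304 = 37.080 g.
MgO wt% = 37.080 / 234.837 × 100 = 15.79%.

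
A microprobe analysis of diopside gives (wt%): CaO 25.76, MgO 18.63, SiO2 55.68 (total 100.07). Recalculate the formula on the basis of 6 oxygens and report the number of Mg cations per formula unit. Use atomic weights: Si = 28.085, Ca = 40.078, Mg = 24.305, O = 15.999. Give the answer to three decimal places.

25.76 wt% CaO ÷ 56.077 g/mol = 0.45937 mol, giving 0.45937 Ca and 0.45937 O.
18.63 wt% MgO ÷ 40.304 g/mol = 0.46224 mol, giving 0.46224 Mg and 0.46224 O.
55.68 wt% SiO2 ÷ 60.083 g/mol = 0.92672 mol, giving 0.92672 Si and 1.85344 O.
Oxygen sums to 2.77505; scaling by 6/2.77505 = 2.16212 puts the formula on 6 O.
Mg: 0.46224 × 2.16212 = 0.999 atoms per formula unit.

0.999 Mg apfu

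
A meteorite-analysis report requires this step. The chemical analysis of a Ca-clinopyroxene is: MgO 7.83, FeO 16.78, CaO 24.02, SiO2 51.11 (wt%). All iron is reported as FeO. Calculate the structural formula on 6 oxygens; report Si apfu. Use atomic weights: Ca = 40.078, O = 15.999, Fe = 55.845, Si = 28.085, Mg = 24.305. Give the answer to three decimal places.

7.83 wt% MgO ÷ 40.304 g/mol = 0.19427 mol, giving 0.19427 Mg and 0.19427 O.
16.78 wt% FeO ÷ 71.844 g/mol = 0.23356 mol, giving 0.23356 Fe and 0.23356 O.
24.02 wt% CaO ÷ 56.077 g/mol = 0.42834 mol, giving 0.42834 Ca and 0.42834 O.
51.11 wt% SiO2 ÷ 60.083 g/mol = 0.85066 mol, giving 0.85066 Si and 1.70132 O.
Oxygen sums to 2.55749; scaling by 6/2.55749 = 2.34605 puts the formula on 6 O.
Si: 0.85066 × 2.34605 = 1.996 atoms per formula unit.

1.996 Si apfu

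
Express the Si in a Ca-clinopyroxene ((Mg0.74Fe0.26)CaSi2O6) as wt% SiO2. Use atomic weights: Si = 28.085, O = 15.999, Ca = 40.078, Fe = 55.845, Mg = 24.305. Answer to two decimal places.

53.47 wt%

Molar mass of (Mg0.74Fe0.26)CaSi2O6 = 0.74×24.305 + 0.26×55.845 + 1×40.078 + 2×28.085 + 6×15.999 = 224.747 g/mol.
Each formula unit contains 2 Si, equivalent to 2/1 = 2.0000 mol SiO2.
M(SiO2) = 1×28.085 + 2×15.999 = 60.083 g/mol.
Mass of SiO2 per formula unit = 2.0000 × 60.083 = 120.166 g.
SiO2 wt% = 120.166 / 224.747 × 100 = 53.47%.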